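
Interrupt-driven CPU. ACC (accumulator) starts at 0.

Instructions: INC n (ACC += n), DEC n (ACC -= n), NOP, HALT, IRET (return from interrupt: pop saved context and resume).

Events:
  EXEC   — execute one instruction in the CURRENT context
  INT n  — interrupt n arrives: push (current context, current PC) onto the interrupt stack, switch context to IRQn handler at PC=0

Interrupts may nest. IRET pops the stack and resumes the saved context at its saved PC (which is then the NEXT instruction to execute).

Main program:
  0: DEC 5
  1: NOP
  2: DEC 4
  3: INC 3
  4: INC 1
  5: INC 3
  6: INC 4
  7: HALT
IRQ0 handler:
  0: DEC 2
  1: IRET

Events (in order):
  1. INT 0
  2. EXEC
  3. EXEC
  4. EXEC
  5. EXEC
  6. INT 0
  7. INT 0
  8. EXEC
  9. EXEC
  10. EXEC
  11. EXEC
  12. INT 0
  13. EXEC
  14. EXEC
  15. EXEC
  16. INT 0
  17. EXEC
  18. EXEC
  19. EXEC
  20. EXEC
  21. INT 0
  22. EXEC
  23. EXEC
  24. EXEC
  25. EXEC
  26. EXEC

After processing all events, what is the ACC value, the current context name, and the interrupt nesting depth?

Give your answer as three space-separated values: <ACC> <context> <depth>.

Event 1 (INT 0): INT 0 arrives: push (MAIN, PC=0), enter IRQ0 at PC=0 (depth now 1)
Event 2 (EXEC): [IRQ0] PC=0: DEC 2 -> ACC=-2
Event 3 (EXEC): [IRQ0] PC=1: IRET -> resume MAIN at PC=0 (depth now 0)
Event 4 (EXEC): [MAIN] PC=0: DEC 5 -> ACC=-7
Event 5 (EXEC): [MAIN] PC=1: NOP
Event 6 (INT 0): INT 0 arrives: push (MAIN, PC=2), enter IRQ0 at PC=0 (depth now 1)
Event 7 (INT 0): INT 0 arrives: push (IRQ0, PC=0), enter IRQ0 at PC=0 (depth now 2)
Event 8 (EXEC): [IRQ0] PC=0: DEC 2 -> ACC=-9
Event 9 (EXEC): [IRQ0] PC=1: IRET -> resume IRQ0 at PC=0 (depth now 1)
Event 10 (EXEC): [IRQ0] PC=0: DEC 2 -> ACC=-11
Event 11 (EXEC): [IRQ0] PC=1: IRET -> resume MAIN at PC=2 (depth now 0)
Event 12 (INT 0): INT 0 arrives: push (MAIN, PC=2), enter IRQ0 at PC=0 (depth now 1)
Event 13 (EXEC): [IRQ0] PC=0: DEC 2 -> ACC=-13
Event 14 (EXEC): [IRQ0] PC=1: IRET -> resume MAIN at PC=2 (depth now 0)
Event 15 (EXEC): [MAIN] PC=2: DEC 4 -> ACC=-17
Event 16 (INT 0): INT 0 arrives: push (MAIN, PC=3), enter IRQ0 at PC=0 (depth now 1)
Event 17 (EXEC): [IRQ0] PC=0: DEC 2 -> ACC=-19
Event 18 (EXEC): [IRQ0] PC=1: IRET -> resume MAIN at PC=3 (depth now 0)
Event 19 (EXEC): [MAIN] PC=3: INC 3 -> ACC=-16
Event 20 (EXEC): [MAIN] PC=4: INC 1 -> ACC=-15
Event 21 (INT 0): INT 0 arrives: push (MAIN, PC=5), enter IRQ0 at PC=0 (depth now 1)
Event 22 (EXEC): [IRQ0] PC=0: DEC 2 -> ACC=-17
Event 23 (EXEC): [IRQ0] PC=1: IRET -> resume MAIN at PC=5 (depth now 0)
Event 24 (EXEC): [MAIN] PC=5: INC 3 -> ACC=-14
Event 25 (EXEC): [MAIN] PC=6: INC 4 -> ACC=-10
Event 26 (EXEC): [MAIN] PC=7: HALT

Answer: -10 MAIN 0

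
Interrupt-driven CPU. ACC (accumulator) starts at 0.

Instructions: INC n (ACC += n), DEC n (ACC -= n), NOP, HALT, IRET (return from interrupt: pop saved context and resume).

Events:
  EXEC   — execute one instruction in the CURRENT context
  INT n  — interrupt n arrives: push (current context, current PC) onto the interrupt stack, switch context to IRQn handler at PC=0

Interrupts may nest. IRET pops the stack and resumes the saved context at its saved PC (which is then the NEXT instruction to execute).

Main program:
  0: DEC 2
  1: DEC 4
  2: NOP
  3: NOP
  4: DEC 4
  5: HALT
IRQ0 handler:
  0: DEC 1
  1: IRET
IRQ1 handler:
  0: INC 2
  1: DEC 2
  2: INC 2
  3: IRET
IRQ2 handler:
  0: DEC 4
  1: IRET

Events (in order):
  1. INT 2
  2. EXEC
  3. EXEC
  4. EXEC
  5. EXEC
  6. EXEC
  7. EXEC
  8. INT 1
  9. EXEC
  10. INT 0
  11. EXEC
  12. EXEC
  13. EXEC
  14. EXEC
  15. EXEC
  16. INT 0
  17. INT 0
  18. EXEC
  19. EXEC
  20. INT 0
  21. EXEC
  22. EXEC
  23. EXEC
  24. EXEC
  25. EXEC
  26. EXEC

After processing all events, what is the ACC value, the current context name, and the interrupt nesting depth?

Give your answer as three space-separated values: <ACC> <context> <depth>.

Event 1 (INT 2): INT 2 arrives: push (MAIN, PC=0), enter IRQ2 at PC=0 (depth now 1)
Event 2 (EXEC): [IRQ2] PC=0: DEC 4 -> ACC=-4
Event 3 (EXEC): [IRQ2] PC=1: IRET -> resume MAIN at PC=0 (depth now 0)
Event 4 (EXEC): [MAIN] PC=0: DEC 2 -> ACC=-6
Event 5 (EXEC): [MAIN] PC=1: DEC 4 -> ACC=-10
Event 6 (EXEC): [MAIN] PC=2: NOP
Event 7 (EXEC): [MAIN] PC=3: NOP
Event 8 (INT 1): INT 1 arrives: push (MAIN, PC=4), enter IRQ1 at PC=0 (depth now 1)
Event 9 (EXEC): [IRQ1] PC=0: INC 2 -> ACC=-8
Event 10 (INT 0): INT 0 arrives: push (IRQ1, PC=1), enter IRQ0 at PC=0 (depth now 2)
Event 11 (EXEC): [IRQ0] PC=0: DEC 1 -> ACC=-9
Event 12 (EXEC): [IRQ0] PC=1: IRET -> resume IRQ1 at PC=1 (depth now 1)
Event 13 (EXEC): [IRQ1] PC=1: DEC 2 -> ACC=-11
Event 14 (EXEC): [IRQ1] PC=2: INC 2 -> ACC=-9
Event 15 (EXEC): [IRQ1] PC=3: IRET -> resume MAIN at PC=4 (depth now 0)
Event 16 (INT 0): INT 0 arrives: push (MAIN, PC=4), enter IRQ0 at PC=0 (depth now 1)
Event 17 (INT 0): INT 0 arrives: push (IRQ0, PC=0), enter IRQ0 at PC=0 (depth now 2)
Event 18 (EXEC): [IRQ0] PC=0: DEC 1 -> ACC=-10
Event 19 (EXEC): [IRQ0] PC=1: IRET -> resume IRQ0 at PC=0 (depth now 1)
Event 20 (INT 0): INT 0 arrives: push (IRQ0, PC=0), enter IRQ0 at PC=0 (depth now 2)
Event 21 (EXEC): [IRQ0] PC=0: DEC 1 -> ACC=-11
Event 22 (EXEC): [IRQ0] PC=1: IRET -> resume IRQ0 at PC=0 (depth now 1)
Event 23 (EXEC): [IRQ0] PC=0: DEC 1 -> ACC=-12
Event 24 (EXEC): [IRQ0] PC=1: IRET -> resume MAIN at PC=4 (depth now 0)
Event 25 (EXEC): [MAIN] PC=4: DEC 4 -> ACC=-16
Event 26 (EXEC): [MAIN] PC=5: HALT

Answer: -16 MAIN 0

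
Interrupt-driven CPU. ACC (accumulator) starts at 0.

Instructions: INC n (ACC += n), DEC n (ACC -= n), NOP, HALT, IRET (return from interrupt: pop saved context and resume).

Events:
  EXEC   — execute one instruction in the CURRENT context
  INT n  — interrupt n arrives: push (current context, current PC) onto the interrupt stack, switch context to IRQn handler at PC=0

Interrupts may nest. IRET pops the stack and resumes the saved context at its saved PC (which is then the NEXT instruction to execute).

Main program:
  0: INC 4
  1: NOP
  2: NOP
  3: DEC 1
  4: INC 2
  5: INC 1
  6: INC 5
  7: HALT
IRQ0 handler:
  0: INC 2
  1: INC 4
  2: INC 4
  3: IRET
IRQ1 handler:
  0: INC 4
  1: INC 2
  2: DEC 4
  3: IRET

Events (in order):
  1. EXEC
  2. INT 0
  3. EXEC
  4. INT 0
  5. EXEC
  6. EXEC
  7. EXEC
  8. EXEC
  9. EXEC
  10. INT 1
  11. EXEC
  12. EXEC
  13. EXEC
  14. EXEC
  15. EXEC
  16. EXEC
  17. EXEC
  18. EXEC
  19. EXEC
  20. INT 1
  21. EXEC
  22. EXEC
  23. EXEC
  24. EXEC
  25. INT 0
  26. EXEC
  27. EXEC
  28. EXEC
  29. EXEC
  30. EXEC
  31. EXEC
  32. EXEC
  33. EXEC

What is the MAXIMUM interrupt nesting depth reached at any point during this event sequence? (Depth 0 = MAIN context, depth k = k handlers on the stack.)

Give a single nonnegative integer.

Event 1 (EXEC): [MAIN] PC=0: INC 4 -> ACC=4 [depth=0]
Event 2 (INT 0): INT 0 arrives: push (MAIN, PC=1), enter IRQ0 at PC=0 (depth now 1) [depth=1]
Event 3 (EXEC): [IRQ0] PC=0: INC 2 -> ACC=6 [depth=1]
Event 4 (INT 0): INT 0 arrives: push (IRQ0, PC=1), enter IRQ0 at PC=0 (depth now 2) [depth=2]
Event 5 (EXEC): [IRQ0] PC=0: INC 2 -> ACC=8 [depth=2]
Event 6 (EXEC): [IRQ0] PC=1: INC 4 -> ACC=12 [depth=2]
Event 7 (EXEC): [IRQ0] PC=2: INC 4 -> ACC=16 [depth=2]
Event 8 (EXEC): [IRQ0] PC=3: IRET -> resume IRQ0 at PC=1 (depth now 1) [depth=1]
Event 9 (EXEC): [IRQ0] PC=1: INC 4 -> ACC=20 [depth=1]
Event 10 (INT 1): INT 1 arrives: push (IRQ0, PC=2), enter IRQ1 at PC=0 (depth now 2) [depth=2]
Event 11 (EXEC): [IRQ1] PC=0: INC 4 -> ACC=24 [depth=2]
Event 12 (EXEC): [IRQ1] PC=1: INC 2 -> ACC=26 [depth=2]
Event 13 (EXEC): [IRQ1] PC=2: DEC 4 -> ACC=22 [depth=2]
Event 14 (EXEC): [IRQ1] PC=3: IRET -> resume IRQ0 at PC=2 (depth now 1) [depth=1]
Event 15 (EXEC): [IRQ0] PC=2: INC 4 -> ACC=26 [depth=1]
Event 16 (EXEC): [IRQ0] PC=3: IRET -> resume MAIN at PC=1 (depth now 0) [depth=0]
Event 17 (EXEC): [MAIN] PC=1: NOP [depth=0]
Event 18 (EXEC): [MAIN] PC=2: NOP [depth=0]
Event 19 (EXEC): [MAIN] PC=3: DEC 1 -> ACC=25 [depth=0]
Event 20 (INT 1): INT 1 arrives: push (MAIN, PC=4), enter IRQ1 at PC=0 (depth now 1) [depth=1]
Event 21 (EXEC): [IRQ1] PC=0: INC 4 -> ACC=29 [depth=1]
Event 22 (EXEC): [IRQ1] PC=1: INC 2 -> ACC=31 [depth=1]
Event 23 (EXEC): [IRQ1] PC=2: DEC 4 -> ACC=27 [depth=1]
Event 24 (EXEC): [IRQ1] PC=3: IRET -> resume MAIN at PC=4 (depth now 0) [depth=0]
Event 25 (INT 0): INT 0 arrives: push (MAIN, PC=4), enter IRQ0 at PC=0 (depth now 1) [depth=1]
Event 26 (EXEC): [IRQ0] PC=0: INC 2 -> ACC=29 [depth=1]
Event 27 (EXEC): [IRQ0] PC=1: INC 4 -> ACC=33 [depth=1]
Event 28 (EXEC): [IRQ0] PC=2: INC 4 -> ACC=37 [depth=1]
Event 29 (EXEC): [IRQ0] PC=3: IRET -> resume MAIN at PC=4 (depth now 0) [depth=0]
Event 30 (EXEC): [MAIN] PC=4: INC 2 -> ACC=39 [depth=0]
Event 31 (EXEC): [MAIN] PC=5: INC 1 -> ACC=40 [depth=0]
Event 32 (EXEC): [MAIN] PC=6: INC 5 -> ACC=45 [depth=0]
Event 33 (EXEC): [MAIN] PC=7: HALT [depth=0]
Max depth observed: 2

Answer: 2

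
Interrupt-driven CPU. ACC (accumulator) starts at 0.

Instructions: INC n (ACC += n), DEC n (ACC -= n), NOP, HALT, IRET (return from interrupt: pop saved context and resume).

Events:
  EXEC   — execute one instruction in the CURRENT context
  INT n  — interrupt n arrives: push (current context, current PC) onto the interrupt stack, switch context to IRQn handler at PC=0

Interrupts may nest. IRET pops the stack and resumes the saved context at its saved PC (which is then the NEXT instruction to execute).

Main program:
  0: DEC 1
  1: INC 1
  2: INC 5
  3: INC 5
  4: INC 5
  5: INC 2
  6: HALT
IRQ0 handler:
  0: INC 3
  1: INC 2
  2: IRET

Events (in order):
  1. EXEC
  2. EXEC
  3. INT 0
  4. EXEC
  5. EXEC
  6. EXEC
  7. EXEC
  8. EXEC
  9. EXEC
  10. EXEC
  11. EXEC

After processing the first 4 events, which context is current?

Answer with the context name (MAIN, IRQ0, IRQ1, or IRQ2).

Answer: IRQ0

Derivation:
Event 1 (EXEC): [MAIN] PC=0: DEC 1 -> ACC=-1
Event 2 (EXEC): [MAIN] PC=1: INC 1 -> ACC=0
Event 3 (INT 0): INT 0 arrives: push (MAIN, PC=2), enter IRQ0 at PC=0 (depth now 1)
Event 4 (EXEC): [IRQ0] PC=0: INC 3 -> ACC=3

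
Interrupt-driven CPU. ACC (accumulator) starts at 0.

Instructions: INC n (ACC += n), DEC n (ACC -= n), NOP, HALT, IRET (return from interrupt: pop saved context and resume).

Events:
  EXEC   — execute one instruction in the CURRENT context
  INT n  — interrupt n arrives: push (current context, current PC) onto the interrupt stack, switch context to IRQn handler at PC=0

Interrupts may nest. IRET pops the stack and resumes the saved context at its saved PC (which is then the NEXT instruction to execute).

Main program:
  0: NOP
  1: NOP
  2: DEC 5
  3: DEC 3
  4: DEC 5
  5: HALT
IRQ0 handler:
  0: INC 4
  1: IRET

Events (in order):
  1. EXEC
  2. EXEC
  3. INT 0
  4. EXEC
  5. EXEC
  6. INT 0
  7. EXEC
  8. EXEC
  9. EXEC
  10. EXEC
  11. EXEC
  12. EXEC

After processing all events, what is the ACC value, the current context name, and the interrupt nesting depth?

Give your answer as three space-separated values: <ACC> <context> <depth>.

Event 1 (EXEC): [MAIN] PC=0: NOP
Event 2 (EXEC): [MAIN] PC=1: NOP
Event 3 (INT 0): INT 0 arrives: push (MAIN, PC=2), enter IRQ0 at PC=0 (depth now 1)
Event 4 (EXEC): [IRQ0] PC=0: INC 4 -> ACC=4
Event 5 (EXEC): [IRQ0] PC=1: IRET -> resume MAIN at PC=2 (depth now 0)
Event 6 (INT 0): INT 0 arrives: push (MAIN, PC=2), enter IRQ0 at PC=0 (depth now 1)
Event 7 (EXEC): [IRQ0] PC=0: INC 4 -> ACC=8
Event 8 (EXEC): [IRQ0] PC=1: IRET -> resume MAIN at PC=2 (depth now 0)
Event 9 (EXEC): [MAIN] PC=2: DEC 5 -> ACC=3
Event 10 (EXEC): [MAIN] PC=3: DEC 3 -> ACC=0
Event 11 (EXEC): [MAIN] PC=4: DEC 5 -> ACC=-5
Event 12 (EXEC): [MAIN] PC=5: HALT

Answer: -5 MAIN 0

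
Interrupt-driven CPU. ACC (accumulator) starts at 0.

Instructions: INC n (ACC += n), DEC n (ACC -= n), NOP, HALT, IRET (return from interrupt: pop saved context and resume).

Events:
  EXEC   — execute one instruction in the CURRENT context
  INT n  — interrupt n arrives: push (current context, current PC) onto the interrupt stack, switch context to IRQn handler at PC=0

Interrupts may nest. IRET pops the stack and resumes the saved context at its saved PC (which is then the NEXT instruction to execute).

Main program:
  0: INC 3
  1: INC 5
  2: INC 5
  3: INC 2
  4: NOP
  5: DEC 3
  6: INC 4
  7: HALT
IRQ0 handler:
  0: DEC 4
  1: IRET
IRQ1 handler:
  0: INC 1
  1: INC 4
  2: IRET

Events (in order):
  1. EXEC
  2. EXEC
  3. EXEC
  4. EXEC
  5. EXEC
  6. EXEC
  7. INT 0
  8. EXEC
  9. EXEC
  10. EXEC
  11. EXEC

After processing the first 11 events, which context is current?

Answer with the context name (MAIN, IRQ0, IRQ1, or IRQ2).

Answer: MAIN

Derivation:
Event 1 (EXEC): [MAIN] PC=0: INC 3 -> ACC=3
Event 2 (EXEC): [MAIN] PC=1: INC 5 -> ACC=8
Event 3 (EXEC): [MAIN] PC=2: INC 5 -> ACC=13
Event 4 (EXEC): [MAIN] PC=3: INC 2 -> ACC=15
Event 5 (EXEC): [MAIN] PC=4: NOP
Event 6 (EXEC): [MAIN] PC=5: DEC 3 -> ACC=12
Event 7 (INT 0): INT 0 arrives: push (MAIN, PC=6), enter IRQ0 at PC=0 (depth now 1)
Event 8 (EXEC): [IRQ0] PC=0: DEC 4 -> ACC=8
Event 9 (EXEC): [IRQ0] PC=1: IRET -> resume MAIN at PC=6 (depth now 0)
Event 10 (EXEC): [MAIN] PC=6: INC 4 -> ACC=12
Event 11 (EXEC): [MAIN] PC=7: HALT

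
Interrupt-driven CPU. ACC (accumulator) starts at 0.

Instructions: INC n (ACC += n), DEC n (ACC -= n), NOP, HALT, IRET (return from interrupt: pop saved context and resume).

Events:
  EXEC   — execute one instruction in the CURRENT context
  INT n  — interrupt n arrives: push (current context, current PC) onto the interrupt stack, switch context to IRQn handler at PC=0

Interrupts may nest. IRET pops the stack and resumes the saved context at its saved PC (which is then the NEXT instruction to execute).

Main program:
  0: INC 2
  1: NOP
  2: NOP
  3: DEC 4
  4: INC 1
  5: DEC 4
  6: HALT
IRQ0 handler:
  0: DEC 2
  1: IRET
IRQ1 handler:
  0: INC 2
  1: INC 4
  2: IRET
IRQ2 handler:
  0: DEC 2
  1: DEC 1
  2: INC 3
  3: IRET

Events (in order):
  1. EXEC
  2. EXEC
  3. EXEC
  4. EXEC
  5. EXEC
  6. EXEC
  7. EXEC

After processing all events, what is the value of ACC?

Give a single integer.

Answer: -5

Derivation:
Event 1 (EXEC): [MAIN] PC=0: INC 2 -> ACC=2
Event 2 (EXEC): [MAIN] PC=1: NOP
Event 3 (EXEC): [MAIN] PC=2: NOP
Event 4 (EXEC): [MAIN] PC=3: DEC 4 -> ACC=-2
Event 5 (EXEC): [MAIN] PC=4: INC 1 -> ACC=-1
Event 6 (EXEC): [MAIN] PC=5: DEC 4 -> ACC=-5
Event 7 (EXEC): [MAIN] PC=6: HALT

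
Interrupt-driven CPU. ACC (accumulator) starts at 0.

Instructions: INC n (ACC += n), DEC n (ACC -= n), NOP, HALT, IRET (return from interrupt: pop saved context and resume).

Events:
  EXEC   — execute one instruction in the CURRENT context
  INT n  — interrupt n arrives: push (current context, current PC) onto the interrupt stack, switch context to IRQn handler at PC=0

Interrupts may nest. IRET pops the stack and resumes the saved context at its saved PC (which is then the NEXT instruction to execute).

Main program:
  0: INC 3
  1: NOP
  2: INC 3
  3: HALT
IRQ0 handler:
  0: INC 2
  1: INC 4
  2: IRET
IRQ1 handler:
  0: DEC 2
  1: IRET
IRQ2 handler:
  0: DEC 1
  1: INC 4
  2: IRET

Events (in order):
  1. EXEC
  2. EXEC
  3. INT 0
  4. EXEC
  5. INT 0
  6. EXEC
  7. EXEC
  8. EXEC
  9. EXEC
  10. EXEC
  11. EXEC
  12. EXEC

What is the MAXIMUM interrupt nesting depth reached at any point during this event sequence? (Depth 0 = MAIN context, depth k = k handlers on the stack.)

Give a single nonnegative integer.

Event 1 (EXEC): [MAIN] PC=0: INC 3 -> ACC=3 [depth=0]
Event 2 (EXEC): [MAIN] PC=1: NOP [depth=0]
Event 3 (INT 0): INT 0 arrives: push (MAIN, PC=2), enter IRQ0 at PC=0 (depth now 1) [depth=1]
Event 4 (EXEC): [IRQ0] PC=0: INC 2 -> ACC=5 [depth=1]
Event 5 (INT 0): INT 0 arrives: push (IRQ0, PC=1), enter IRQ0 at PC=0 (depth now 2) [depth=2]
Event 6 (EXEC): [IRQ0] PC=0: INC 2 -> ACC=7 [depth=2]
Event 7 (EXEC): [IRQ0] PC=1: INC 4 -> ACC=11 [depth=2]
Event 8 (EXEC): [IRQ0] PC=2: IRET -> resume IRQ0 at PC=1 (depth now 1) [depth=1]
Event 9 (EXEC): [IRQ0] PC=1: INC 4 -> ACC=15 [depth=1]
Event 10 (EXEC): [IRQ0] PC=2: IRET -> resume MAIN at PC=2 (depth now 0) [depth=0]
Event 11 (EXEC): [MAIN] PC=2: INC 3 -> ACC=18 [depth=0]
Event 12 (EXEC): [MAIN] PC=3: HALT [depth=0]
Max depth observed: 2

Answer: 2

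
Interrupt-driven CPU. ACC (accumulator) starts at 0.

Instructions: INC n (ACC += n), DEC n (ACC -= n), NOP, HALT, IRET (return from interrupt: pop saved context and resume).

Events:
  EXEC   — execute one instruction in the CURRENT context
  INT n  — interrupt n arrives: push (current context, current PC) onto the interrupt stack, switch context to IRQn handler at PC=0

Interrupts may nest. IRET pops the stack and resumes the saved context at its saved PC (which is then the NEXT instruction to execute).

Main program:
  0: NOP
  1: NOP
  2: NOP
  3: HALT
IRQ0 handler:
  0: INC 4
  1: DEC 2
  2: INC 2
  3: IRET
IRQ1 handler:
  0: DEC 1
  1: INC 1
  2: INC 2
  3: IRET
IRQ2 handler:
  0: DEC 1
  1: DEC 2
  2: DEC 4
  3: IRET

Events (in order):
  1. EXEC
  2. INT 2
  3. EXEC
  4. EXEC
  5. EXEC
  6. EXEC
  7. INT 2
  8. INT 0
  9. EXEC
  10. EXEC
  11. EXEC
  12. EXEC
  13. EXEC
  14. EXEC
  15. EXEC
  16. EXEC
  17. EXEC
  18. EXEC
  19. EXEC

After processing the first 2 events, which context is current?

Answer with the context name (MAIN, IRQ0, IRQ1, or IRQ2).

Answer: IRQ2

Derivation:
Event 1 (EXEC): [MAIN] PC=0: NOP
Event 2 (INT 2): INT 2 arrives: push (MAIN, PC=1), enter IRQ2 at PC=0 (depth now 1)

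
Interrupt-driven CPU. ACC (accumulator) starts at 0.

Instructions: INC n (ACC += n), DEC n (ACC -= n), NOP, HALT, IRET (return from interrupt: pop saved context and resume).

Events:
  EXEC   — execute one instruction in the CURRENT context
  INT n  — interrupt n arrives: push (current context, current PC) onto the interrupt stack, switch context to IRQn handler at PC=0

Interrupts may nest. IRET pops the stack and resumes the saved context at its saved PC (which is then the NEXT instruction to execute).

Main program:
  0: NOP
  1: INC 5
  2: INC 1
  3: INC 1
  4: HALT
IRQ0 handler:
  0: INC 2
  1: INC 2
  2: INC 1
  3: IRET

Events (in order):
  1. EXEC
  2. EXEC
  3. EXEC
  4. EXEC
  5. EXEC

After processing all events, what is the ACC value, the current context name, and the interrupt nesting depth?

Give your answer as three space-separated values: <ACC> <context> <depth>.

Event 1 (EXEC): [MAIN] PC=0: NOP
Event 2 (EXEC): [MAIN] PC=1: INC 5 -> ACC=5
Event 3 (EXEC): [MAIN] PC=2: INC 1 -> ACC=6
Event 4 (EXEC): [MAIN] PC=3: INC 1 -> ACC=7
Event 5 (EXEC): [MAIN] PC=4: HALT

Answer: 7 MAIN 0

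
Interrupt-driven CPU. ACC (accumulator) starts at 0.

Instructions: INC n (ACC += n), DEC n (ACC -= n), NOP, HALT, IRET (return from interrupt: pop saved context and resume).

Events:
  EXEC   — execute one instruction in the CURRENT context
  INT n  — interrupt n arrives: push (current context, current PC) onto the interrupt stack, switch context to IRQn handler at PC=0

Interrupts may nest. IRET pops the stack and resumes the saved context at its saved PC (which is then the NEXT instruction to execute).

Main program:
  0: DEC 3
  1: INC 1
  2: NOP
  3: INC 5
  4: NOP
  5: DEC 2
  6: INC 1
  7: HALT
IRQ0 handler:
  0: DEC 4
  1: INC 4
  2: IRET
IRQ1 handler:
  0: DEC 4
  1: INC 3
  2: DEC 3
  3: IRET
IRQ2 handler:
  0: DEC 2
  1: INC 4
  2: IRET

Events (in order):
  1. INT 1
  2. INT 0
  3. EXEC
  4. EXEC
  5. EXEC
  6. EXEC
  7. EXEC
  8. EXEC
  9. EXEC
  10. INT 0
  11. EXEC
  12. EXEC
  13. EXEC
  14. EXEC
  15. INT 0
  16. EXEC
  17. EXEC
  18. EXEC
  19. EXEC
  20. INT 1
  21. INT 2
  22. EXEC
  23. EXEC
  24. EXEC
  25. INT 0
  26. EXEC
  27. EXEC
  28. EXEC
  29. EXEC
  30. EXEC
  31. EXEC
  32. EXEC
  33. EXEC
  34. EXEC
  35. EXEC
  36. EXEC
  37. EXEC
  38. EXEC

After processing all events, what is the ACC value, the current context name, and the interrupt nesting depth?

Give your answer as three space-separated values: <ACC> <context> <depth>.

Answer: -4 MAIN 0

Derivation:
Event 1 (INT 1): INT 1 arrives: push (MAIN, PC=0), enter IRQ1 at PC=0 (depth now 1)
Event 2 (INT 0): INT 0 arrives: push (IRQ1, PC=0), enter IRQ0 at PC=0 (depth now 2)
Event 3 (EXEC): [IRQ0] PC=0: DEC 4 -> ACC=-4
Event 4 (EXEC): [IRQ0] PC=1: INC 4 -> ACC=0
Event 5 (EXEC): [IRQ0] PC=2: IRET -> resume IRQ1 at PC=0 (depth now 1)
Event 6 (EXEC): [IRQ1] PC=0: DEC 4 -> ACC=-4
Event 7 (EXEC): [IRQ1] PC=1: INC 3 -> ACC=-1
Event 8 (EXEC): [IRQ1] PC=2: DEC 3 -> ACC=-4
Event 9 (EXEC): [IRQ1] PC=3: IRET -> resume MAIN at PC=0 (depth now 0)
Event 10 (INT 0): INT 0 arrives: push (MAIN, PC=0), enter IRQ0 at PC=0 (depth now 1)
Event 11 (EXEC): [IRQ0] PC=0: DEC 4 -> ACC=-8
Event 12 (EXEC): [IRQ0] PC=1: INC 4 -> ACC=-4
Event 13 (EXEC): [IRQ0] PC=2: IRET -> resume MAIN at PC=0 (depth now 0)
Event 14 (EXEC): [MAIN] PC=0: DEC 3 -> ACC=-7
Event 15 (INT 0): INT 0 arrives: push (MAIN, PC=1), enter IRQ0 at PC=0 (depth now 1)
Event 16 (EXEC): [IRQ0] PC=0: DEC 4 -> ACC=-11
Event 17 (EXEC): [IRQ0] PC=1: INC 4 -> ACC=-7
Event 18 (EXEC): [IRQ0] PC=2: IRET -> resume MAIN at PC=1 (depth now 0)
Event 19 (EXEC): [MAIN] PC=1: INC 1 -> ACC=-6
Event 20 (INT 1): INT 1 arrives: push (MAIN, PC=2), enter IRQ1 at PC=0 (depth now 1)
Event 21 (INT 2): INT 2 arrives: push (IRQ1, PC=0), enter IRQ2 at PC=0 (depth now 2)
Event 22 (EXEC): [IRQ2] PC=0: DEC 2 -> ACC=-8
Event 23 (EXEC): [IRQ2] PC=1: INC 4 -> ACC=-4
Event 24 (EXEC): [IRQ2] PC=2: IRET -> resume IRQ1 at PC=0 (depth now 1)
Event 25 (INT 0): INT 0 arrives: push (IRQ1, PC=0), enter IRQ0 at PC=0 (depth now 2)
Event 26 (EXEC): [IRQ0] PC=0: DEC 4 -> ACC=-8
Event 27 (EXEC): [IRQ0] PC=1: INC 4 -> ACC=-4
Event 28 (EXEC): [IRQ0] PC=2: IRET -> resume IRQ1 at PC=0 (depth now 1)
Event 29 (EXEC): [IRQ1] PC=0: DEC 4 -> ACC=-8
Event 30 (EXEC): [IRQ1] PC=1: INC 3 -> ACC=-5
Event 31 (EXEC): [IRQ1] PC=2: DEC 3 -> ACC=-8
Event 32 (EXEC): [IRQ1] PC=3: IRET -> resume MAIN at PC=2 (depth now 0)
Event 33 (EXEC): [MAIN] PC=2: NOP
Event 34 (EXEC): [MAIN] PC=3: INC 5 -> ACC=-3
Event 35 (EXEC): [MAIN] PC=4: NOP
Event 36 (EXEC): [MAIN] PC=5: DEC 2 -> ACC=-5
Event 37 (EXEC): [MAIN] PC=6: INC 1 -> ACC=-4
Event 38 (EXEC): [MAIN] PC=7: HALT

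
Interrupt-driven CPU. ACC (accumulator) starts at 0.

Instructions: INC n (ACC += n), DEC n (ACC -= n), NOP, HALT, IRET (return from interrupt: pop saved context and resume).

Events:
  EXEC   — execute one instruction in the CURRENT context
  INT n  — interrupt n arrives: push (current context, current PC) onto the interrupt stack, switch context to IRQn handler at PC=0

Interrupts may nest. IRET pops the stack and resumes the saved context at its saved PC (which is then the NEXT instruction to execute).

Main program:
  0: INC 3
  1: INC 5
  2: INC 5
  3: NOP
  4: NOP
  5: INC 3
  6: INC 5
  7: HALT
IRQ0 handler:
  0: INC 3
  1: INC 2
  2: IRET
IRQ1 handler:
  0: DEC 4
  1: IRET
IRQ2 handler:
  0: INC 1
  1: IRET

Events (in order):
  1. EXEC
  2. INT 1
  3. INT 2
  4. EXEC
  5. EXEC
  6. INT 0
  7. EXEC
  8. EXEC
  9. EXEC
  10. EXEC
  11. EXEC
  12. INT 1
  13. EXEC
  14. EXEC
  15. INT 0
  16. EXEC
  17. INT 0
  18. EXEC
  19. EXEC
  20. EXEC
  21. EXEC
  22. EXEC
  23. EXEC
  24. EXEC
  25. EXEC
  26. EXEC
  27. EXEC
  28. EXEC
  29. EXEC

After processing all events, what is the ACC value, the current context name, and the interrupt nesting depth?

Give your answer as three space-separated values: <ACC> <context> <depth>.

Event 1 (EXEC): [MAIN] PC=0: INC 3 -> ACC=3
Event 2 (INT 1): INT 1 arrives: push (MAIN, PC=1), enter IRQ1 at PC=0 (depth now 1)
Event 3 (INT 2): INT 2 arrives: push (IRQ1, PC=0), enter IRQ2 at PC=0 (depth now 2)
Event 4 (EXEC): [IRQ2] PC=0: INC 1 -> ACC=4
Event 5 (EXEC): [IRQ2] PC=1: IRET -> resume IRQ1 at PC=0 (depth now 1)
Event 6 (INT 0): INT 0 arrives: push (IRQ1, PC=0), enter IRQ0 at PC=0 (depth now 2)
Event 7 (EXEC): [IRQ0] PC=0: INC 3 -> ACC=7
Event 8 (EXEC): [IRQ0] PC=1: INC 2 -> ACC=9
Event 9 (EXEC): [IRQ0] PC=2: IRET -> resume IRQ1 at PC=0 (depth now 1)
Event 10 (EXEC): [IRQ1] PC=0: DEC 4 -> ACC=5
Event 11 (EXEC): [IRQ1] PC=1: IRET -> resume MAIN at PC=1 (depth now 0)
Event 12 (INT 1): INT 1 arrives: push (MAIN, PC=1), enter IRQ1 at PC=0 (depth now 1)
Event 13 (EXEC): [IRQ1] PC=0: DEC 4 -> ACC=1
Event 14 (EXEC): [IRQ1] PC=1: IRET -> resume MAIN at PC=1 (depth now 0)
Event 15 (INT 0): INT 0 arrives: push (MAIN, PC=1), enter IRQ0 at PC=0 (depth now 1)
Event 16 (EXEC): [IRQ0] PC=0: INC 3 -> ACC=4
Event 17 (INT 0): INT 0 arrives: push (IRQ0, PC=1), enter IRQ0 at PC=0 (depth now 2)
Event 18 (EXEC): [IRQ0] PC=0: INC 3 -> ACC=7
Event 19 (EXEC): [IRQ0] PC=1: INC 2 -> ACC=9
Event 20 (EXEC): [IRQ0] PC=2: IRET -> resume IRQ0 at PC=1 (depth now 1)
Event 21 (EXEC): [IRQ0] PC=1: INC 2 -> ACC=11
Event 22 (EXEC): [IRQ0] PC=2: IRET -> resume MAIN at PC=1 (depth now 0)
Event 23 (EXEC): [MAIN] PC=1: INC 5 -> ACC=16
Event 24 (EXEC): [MAIN] PC=2: INC 5 -> ACC=21
Event 25 (EXEC): [MAIN] PC=3: NOP
Event 26 (EXEC): [MAIN] PC=4: NOP
Event 27 (EXEC): [MAIN] PC=5: INC 3 -> ACC=24
Event 28 (EXEC): [MAIN] PC=6: INC 5 -> ACC=29
Event 29 (EXEC): [MAIN] PC=7: HALT

Answer: 29 MAIN 0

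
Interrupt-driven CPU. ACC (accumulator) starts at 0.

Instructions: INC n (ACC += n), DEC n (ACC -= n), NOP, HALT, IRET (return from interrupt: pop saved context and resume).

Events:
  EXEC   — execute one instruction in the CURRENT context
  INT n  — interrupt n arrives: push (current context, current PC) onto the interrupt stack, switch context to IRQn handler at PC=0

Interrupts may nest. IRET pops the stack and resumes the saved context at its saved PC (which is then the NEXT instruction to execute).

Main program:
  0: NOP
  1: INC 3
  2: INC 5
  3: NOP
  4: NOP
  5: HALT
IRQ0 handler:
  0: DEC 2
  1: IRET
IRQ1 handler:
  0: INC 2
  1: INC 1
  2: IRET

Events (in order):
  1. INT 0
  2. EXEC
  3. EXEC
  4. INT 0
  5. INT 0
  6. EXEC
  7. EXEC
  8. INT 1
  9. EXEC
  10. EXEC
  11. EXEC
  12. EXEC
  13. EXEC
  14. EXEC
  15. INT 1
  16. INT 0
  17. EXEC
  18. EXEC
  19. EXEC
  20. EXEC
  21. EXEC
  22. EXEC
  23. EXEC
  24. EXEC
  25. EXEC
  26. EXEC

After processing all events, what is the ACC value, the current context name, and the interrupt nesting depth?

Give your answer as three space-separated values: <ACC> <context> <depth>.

Answer: 6 MAIN 0

Derivation:
Event 1 (INT 0): INT 0 arrives: push (MAIN, PC=0), enter IRQ0 at PC=0 (depth now 1)
Event 2 (EXEC): [IRQ0] PC=0: DEC 2 -> ACC=-2
Event 3 (EXEC): [IRQ0] PC=1: IRET -> resume MAIN at PC=0 (depth now 0)
Event 4 (INT 0): INT 0 arrives: push (MAIN, PC=0), enter IRQ0 at PC=0 (depth now 1)
Event 5 (INT 0): INT 0 arrives: push (IRQ0, PC=0), enter IRQ0 at PC=0 (depth now 2)
Event 6 (EXEC): [IRQ0] PC=0: DEC 2 -> ACC=-4
Event 7 (EXEC): [IRQ0] PC=1: IRET -> resume IRQ0 at PC=0 (depth now 1)
Event 8 (INT 1): INT 1 arrives: push (IRQ0, PC=0), enter IRQ1 at PC=0 (depth now 2)
Event 9 (EXEC): [IRQ1] PC=0: INC 2 -> ACC=-2
Event 10 (EXEC): [IRQ1] PC=1: INC 1 -> ACC=-1
Event 11 (EXEC): [IRQ1] PC=2: IRET -> resume IRQ0 at PC=0 (depth now 1)
Event 12 (EXEC): [IRQ0] PC=0: DEC 2 -> ACC=-3
Event 13 (EXEC): [IRQ0] PC=1: IRET -> resume MAIN at PC=0 (depth now 0)
Event 14 (EXEC): [MAIN] PC=0: NOP
Event 15 (INT 1): INT 1 arrives: push (MAIN, PC=1), enter IRQ1 at PC=0 (depth now 1)
Event 16 (INT 0): INT 0 arrives: push (IRQ1, PC=0), enter IRQ0 at PC=0 (depth now 2)
Event 17 (EXEC): [IRQ0] PC=0: DEC 2 -> ACC=-5
Event 18 (EXEC): [IRQ0] PC=1: IRET -> resume IRQ1 at PC=0 (depth now 1)
Event 19 (EXEC): [IRQ1] PC=0: INC 2 -> ACC=-3
Event 20 (EXEC): [IRQ1] PC=1: INC 1 -> ACC=-2
Event 21 (EXEC): [IRQ1] PC=2: IRET -> resume MAIN at PC=1 (depth now 0)
Event 22 (EXEC): [MAIN] PC=1: INC 3 -> ACC=1
Event 23 (EXEC): [MAIN] PC=2: INC 5 -> ACC=6
Event 24 (EXEC): [MAIN] PC=3: NOP
Event 25 (EXEC): [MAIN] PC=4: NOP
Event 26 (EXEC): [MAIN] PC=5: HALT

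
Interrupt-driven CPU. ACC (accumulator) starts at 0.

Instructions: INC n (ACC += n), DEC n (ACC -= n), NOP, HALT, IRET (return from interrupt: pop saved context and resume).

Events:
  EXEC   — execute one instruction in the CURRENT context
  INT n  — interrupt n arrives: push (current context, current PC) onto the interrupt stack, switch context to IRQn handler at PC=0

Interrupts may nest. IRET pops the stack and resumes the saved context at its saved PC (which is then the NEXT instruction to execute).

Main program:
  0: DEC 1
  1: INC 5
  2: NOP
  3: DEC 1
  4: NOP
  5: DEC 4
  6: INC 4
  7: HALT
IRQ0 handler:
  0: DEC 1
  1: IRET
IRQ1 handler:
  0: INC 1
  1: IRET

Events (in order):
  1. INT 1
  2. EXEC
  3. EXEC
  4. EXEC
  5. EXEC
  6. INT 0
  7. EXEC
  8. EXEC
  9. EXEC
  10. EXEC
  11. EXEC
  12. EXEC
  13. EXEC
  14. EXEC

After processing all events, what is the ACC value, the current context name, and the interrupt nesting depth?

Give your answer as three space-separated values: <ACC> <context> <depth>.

Event 1 (INT 1): INT 1 arrives: push (MAIN, PC=0), enter IRQ1 at PC=0 (depth now 1)
Event 2 (EXEC): [IRQ1] PC=0: INC 1 -> ACC=1
Event 3 (EXEC): [IRQ1] PC=1: IRET -> resume MAIN at PC=0 (depth now 0)
Event 4 (EXEC): [MAIN] PC=0: DEC 1 -> ACC=0
Event 5 (EXEC): [MAIN] PC=1: INC 5 -> ACC=5
Event 6 (INT 0): INT 0 arrives: push (MAIN, PC=2), enter IRQ0 at PC=0 (depth now 1)
Event 7 (EXEC): [IRQ0] PC=0: DEC 1 -> ACC=4
Event 8 (EXEC): [IRQ0] PC=1: IRET -> resume MAIN at PC=2 (depth now 0)
Event 9 (EXEC): [MAIN] PC=2: NOP
Event 10 (EXEC): [MAIN] PC=3: DEC 1 -> ACC=3
Event 11 (EXEC): [MAIN] PC=4: NOP
Event 12 (EXEC): [MAIN] PC=5: DEC 4 -> ACC=-1
Event 13 (EXEC): [MAIN] PC=6: INC 4 -> ACC=3
Event 14 (EXEC): [MAIN] PC=7: HALT

Answer: 3 MAIN 0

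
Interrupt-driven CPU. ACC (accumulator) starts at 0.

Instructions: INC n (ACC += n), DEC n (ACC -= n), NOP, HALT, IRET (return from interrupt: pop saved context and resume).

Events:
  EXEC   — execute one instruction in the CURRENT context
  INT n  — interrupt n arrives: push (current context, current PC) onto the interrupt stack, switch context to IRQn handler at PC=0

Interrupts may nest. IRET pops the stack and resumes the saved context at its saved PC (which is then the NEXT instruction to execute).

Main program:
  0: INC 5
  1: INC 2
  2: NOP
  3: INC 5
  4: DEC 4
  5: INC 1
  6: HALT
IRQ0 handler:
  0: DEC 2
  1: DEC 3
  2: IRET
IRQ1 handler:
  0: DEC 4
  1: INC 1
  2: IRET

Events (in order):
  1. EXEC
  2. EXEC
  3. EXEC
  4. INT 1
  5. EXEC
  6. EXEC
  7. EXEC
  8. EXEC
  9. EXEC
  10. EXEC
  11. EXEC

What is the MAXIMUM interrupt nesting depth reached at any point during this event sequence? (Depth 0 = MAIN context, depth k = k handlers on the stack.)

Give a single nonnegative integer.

Event 1 (EXEC): [MAIN] PC=0: INC 5 -> ACC=5 [depth=0]
Event 2 (EXEC): [MAIN] PC=1: INC 2 -> ACC=7 [depth=0]
Event 3 (EXEC): [MAIN] PC=2: NOP [depth=0]
Event 4 (INT 1): INT 1 arrives: push (MAIN, PC=3), enter IRQ1 at PC=0 (depth now 1) [depth=1]
Event 5 (EXEC): [IRQ1] PC=0: DEC 4 -> ACC=3 [depth=1]
Event 6 (EXEC): [IRQ1] PC=1: INC 1 -> ACC=4 [depth=1]
Event 7 (EXEC): [IRQ1] PC=2: IRET -> resume MAIN at PC=3 (depth now 0) [depth=0]
Event 8 (EXEC): [MAIN] PC=3: INC 5 -> ACC=9 [depth=0]
Event 9 (EXEC): [MAIN] PC=4: DEC 4 -> ACC=5 [depth=0]
Event 10 (EXEC): [MAIN] PC=5: INC 1 -> ACC=6 [depth=0]
Event 11 (EXEC): [MAIN] PC=6: HALT [depth=0]
Max depth observed: 1

Answer: 1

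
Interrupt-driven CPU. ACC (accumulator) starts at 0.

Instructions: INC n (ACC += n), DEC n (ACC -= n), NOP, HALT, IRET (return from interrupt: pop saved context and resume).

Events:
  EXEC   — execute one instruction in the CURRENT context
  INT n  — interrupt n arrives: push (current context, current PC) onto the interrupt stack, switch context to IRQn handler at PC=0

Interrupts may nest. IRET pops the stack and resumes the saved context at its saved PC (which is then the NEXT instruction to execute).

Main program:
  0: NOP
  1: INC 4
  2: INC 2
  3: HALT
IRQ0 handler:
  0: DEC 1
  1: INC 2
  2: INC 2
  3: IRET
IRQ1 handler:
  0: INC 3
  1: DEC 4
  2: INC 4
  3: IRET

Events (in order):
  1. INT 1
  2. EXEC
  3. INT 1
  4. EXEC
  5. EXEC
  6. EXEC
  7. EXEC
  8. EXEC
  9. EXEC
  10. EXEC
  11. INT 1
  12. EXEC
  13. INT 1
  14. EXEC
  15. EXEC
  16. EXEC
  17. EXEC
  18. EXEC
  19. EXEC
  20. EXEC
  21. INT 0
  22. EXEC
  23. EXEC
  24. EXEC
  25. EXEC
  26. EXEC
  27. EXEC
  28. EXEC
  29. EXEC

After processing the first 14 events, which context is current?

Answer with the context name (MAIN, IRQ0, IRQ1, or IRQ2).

Answer: IRQ1

Derivation:
Event 1 (INT 1): INT 1 arrives: push (MAIN, PC=0), enter IRQ1 at PC=0 (depth now 1)
Event 2 (EXEC): [IRQ1] PC=0: INC 3 -> ACC=3
Event 3 (INT 1): INT 1 arrives: push (IRQ1, PC=1), enter IRQ1 at PC=0 (depth now 2)
Event 4 (EXEC): [IRQ1] PC=0: INC 3 -> ACC=6
Event 5 (EXEC): [IRQ1] PC=1: DEC 4 -> ACC=2
Event 6 (EXEC): [IRQ1] PC=2: INC 4 -> ACC=6
Event 7 (EXEC): [IRQ1] PC=3: IRET -> resume IRQ1 at PC=1 (depth now 1)
Event 8 (EXEC): [IRQ1] PC=1: DEC 4 -> ACC=2
Event 9 (EXEC): [IRQ1] PC=2: INC 4 -> ACC=6
Event 10 (EXEC): [IRQ1] PC=3: IRET -> resume MAIN at PC=0 (depth now 0)
Event 11 (INT 1): INT 1 arrives: push (MAIN, PC=0), enter IRQ1 at PC=0 (depth now 1)
Event 12 (EXEC): [IRQ1] PC=0: INC 3 -> ACC=9
Event 13 (INT 1): INT 1 arrives: push (IRQ1, PC=1), enter IRQ1 at PC=0 (depth now 2)
Event 14 (EXEC): [IRQ1] PC=0: INC 3 -> ACC=12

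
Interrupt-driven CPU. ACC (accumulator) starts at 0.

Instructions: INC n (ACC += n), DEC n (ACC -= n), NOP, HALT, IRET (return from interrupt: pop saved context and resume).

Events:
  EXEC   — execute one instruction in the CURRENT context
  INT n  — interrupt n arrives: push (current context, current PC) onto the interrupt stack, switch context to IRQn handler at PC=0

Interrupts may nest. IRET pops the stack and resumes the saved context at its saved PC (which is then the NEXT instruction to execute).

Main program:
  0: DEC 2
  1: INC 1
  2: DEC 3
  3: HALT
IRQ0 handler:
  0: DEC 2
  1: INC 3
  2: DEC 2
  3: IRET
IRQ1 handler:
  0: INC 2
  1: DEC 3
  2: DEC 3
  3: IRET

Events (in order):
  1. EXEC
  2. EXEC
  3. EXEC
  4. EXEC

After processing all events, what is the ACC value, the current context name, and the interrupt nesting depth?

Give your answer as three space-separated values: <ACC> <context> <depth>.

Event 1 (EXEC): [MAIN] PC=0: DEC 2 -> ACC=-2
Event 2 (EXEC): [MAIN] PC=1: INC 1 -> ACC=-1
Event 3 (EXEC): [MAIN] PC=2: DEC 3 -> ACC=-4
Event 4 (EXEC): [MAIN] PC=3: HALT

Answer: -4 MAIN 0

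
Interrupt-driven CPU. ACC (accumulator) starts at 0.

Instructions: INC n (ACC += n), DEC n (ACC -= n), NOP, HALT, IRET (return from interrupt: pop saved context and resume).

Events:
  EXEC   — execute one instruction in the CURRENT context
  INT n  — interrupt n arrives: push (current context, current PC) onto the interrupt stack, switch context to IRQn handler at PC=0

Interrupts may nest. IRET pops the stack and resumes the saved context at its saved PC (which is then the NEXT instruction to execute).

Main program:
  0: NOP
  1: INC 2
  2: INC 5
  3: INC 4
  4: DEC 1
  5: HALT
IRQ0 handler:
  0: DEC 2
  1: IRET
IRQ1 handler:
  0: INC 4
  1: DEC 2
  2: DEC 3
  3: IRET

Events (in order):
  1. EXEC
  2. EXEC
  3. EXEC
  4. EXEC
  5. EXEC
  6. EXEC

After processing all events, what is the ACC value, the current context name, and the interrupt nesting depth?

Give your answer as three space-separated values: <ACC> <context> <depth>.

Event 1 (EXEC): [MAIN] PC=0: NOP
Event 2 (EXEC): [MAIN] PC=1: INC 2 -> ACC=2
Event 3 (EXEC): [MAIN] PC=2: INC 5 -> ACC=7
Event 4 (EXEC): [MAIN] PC=3: INC 4 -> ACC=11
Event 5 (EXEC): [MAIN] PC=4: DEC 1 -> ACC=10
Event 6 (EXEC): [MAIN] PC=5: HALT

Answer: 10 MAIN 0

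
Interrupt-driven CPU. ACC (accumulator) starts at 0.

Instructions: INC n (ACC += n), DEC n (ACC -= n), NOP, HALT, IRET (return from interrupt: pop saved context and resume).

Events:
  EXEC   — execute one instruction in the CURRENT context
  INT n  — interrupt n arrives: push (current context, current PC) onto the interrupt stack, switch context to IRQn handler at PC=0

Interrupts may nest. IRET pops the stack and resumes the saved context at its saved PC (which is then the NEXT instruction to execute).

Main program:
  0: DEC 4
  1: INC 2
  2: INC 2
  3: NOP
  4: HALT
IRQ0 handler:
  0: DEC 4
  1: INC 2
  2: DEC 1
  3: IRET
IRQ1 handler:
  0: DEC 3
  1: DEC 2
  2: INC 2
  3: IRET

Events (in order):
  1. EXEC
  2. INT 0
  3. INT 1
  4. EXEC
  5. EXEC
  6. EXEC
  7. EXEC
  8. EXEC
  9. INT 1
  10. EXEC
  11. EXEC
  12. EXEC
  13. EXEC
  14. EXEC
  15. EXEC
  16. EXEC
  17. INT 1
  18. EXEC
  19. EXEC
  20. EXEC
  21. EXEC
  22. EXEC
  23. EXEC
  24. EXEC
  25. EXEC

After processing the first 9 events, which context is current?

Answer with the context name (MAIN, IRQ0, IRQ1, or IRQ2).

Answer: IRQ1

Derivation:
Event 1 (EXEC): [MAIN] PC=0: DEC 4 -> ACC=-4
Event 2 (INT 0): INT 0 arrives: push (MAIN, PC=1), enter IRQ0 at PC=0 (depth now 1)
Event 3 (INT 1): INT 1 arrives: push (IRQ0, PC=0), enter IRQ1 at PC=0 (depth now 2)
Event 4 (EXEC): [IRQ1] PC=0: DEC 3 -> ACC=-7
Event 5 (EXEC): [IRQ1] PC=1: DEC 2 -> ACC=-9
Event 6 (EXEC): [IRQ1] PC=2: INC 2 -> ACC=-7
Event 7 (EXEC): [IRQ1] PC=3: IRET -> resume IRQ0 at PC=0 (depth now 1)
Event 8 (EXEC): [IRQ0] PC=0: DEC 4 -> ACC=-11
Event 9 (INT 1): INT 1 arrives: push (IRQ0, PC=1), enter IRQ1 at PC=0 (depth now 2)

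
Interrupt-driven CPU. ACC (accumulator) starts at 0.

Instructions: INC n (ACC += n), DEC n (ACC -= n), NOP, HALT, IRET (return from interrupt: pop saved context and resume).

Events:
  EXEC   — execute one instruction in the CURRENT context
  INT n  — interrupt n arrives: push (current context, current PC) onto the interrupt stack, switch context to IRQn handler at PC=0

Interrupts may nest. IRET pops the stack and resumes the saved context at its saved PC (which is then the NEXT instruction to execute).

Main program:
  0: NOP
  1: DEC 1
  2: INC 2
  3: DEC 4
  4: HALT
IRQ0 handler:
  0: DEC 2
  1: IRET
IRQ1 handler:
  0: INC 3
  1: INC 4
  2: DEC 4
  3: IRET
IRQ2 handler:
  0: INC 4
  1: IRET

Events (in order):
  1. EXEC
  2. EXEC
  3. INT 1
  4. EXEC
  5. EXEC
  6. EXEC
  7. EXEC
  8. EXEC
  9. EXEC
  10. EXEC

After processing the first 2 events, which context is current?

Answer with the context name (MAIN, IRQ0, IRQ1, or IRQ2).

Answer: MAIN

Derivation:
Event 1 (EXEC): [MAIN] PC=0: NOP
Event 2 (EXEC): [MAIN] PC=1: DEC 1 -> ACC=-1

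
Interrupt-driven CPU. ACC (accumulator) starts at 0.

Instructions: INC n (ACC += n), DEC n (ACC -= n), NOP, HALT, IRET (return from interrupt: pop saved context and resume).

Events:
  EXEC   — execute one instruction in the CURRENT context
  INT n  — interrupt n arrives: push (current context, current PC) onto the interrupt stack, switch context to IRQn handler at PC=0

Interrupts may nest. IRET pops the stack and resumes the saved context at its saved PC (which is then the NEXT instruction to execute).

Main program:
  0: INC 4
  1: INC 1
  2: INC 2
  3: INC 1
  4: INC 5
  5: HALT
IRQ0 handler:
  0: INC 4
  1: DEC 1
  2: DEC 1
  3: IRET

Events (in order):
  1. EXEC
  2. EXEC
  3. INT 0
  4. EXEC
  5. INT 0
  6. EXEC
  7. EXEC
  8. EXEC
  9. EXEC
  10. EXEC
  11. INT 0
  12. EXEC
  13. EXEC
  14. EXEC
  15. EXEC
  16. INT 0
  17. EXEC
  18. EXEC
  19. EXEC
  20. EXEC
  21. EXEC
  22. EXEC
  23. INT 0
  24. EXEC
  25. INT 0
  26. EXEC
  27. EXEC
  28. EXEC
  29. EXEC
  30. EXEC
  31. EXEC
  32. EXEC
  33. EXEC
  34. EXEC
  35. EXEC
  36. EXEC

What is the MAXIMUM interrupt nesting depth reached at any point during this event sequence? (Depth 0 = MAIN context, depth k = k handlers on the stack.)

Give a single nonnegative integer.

Event 1 (EXEC): [MAIN] PC=0: INC 4 -> ACC=4 [depth=0]
Event 2 (EXEC): [MAIN] PC=1: INC 1 -> ACC=5 [depth=0]
Event 3 (INT 0): INT 0 arrives: push (MAIN, PC=2), enter IRQ0 at PC=0 (depth now 1) [depth=1]
Event 4 (EXEC): [IRQ0] PC=0: INC 4 -> ACC=9 [depth=1]
Event 5 (INT 0): INT 0 arrives: push (IRQ0, PC=1), enter IRQ0 at PC=0 (depth now 2) [depth=2]
Event 6 (EXEC): [IRQ0] PC=0: INC 4 -> ACC=13 [depth=2]
Event 7 (EXEC): [IRQ0] PC=1: DEC 1 -> ACC=12 [depth=2]
Event 8 (EXEC): [IRQ0] PC=2: DEC 1 -> ACC=11 [depth=2]
Event 9 (EXEC): [IRQ0] PC=3: IRET -> resume IRQ0 at PC=1 (depth now 1) [depth=1]
Event 10 (EXEC): [IRQ0] PC=1: DEC 1 -> ACC=10 [depth=1]
Event 11 (INT 0): INT 0 arrives: push (IRQ0, PC=2), enter IRQ0 at PC=0 (depth now 2) [depth=2]
Event 12 (EXEC): [IRQ0] PC=0: INC 4 -> ACC=14 [depth=2]
Event 13 (EXEC): [IRQ0] PC=1: DEC 1 -> ACC=13 [depth=2]
Event 14 (EXEC): [IRQ0] PC=2: DEC 1 -> ACC=12 [depth=2]
Event 15 (EXEC): [IRQ0] PC=3: IRET -> resume IRQ0 at PC=2 (depth now 1) [depth=1]
Event 16 (INT 0): INT 0 arrives: push (IRQ0, PC=2), enter IRQ0 at PC=0 (depth now 2) [depth=2]
Event 17 (EXEC): [IRQ0] PC=0: INC 4 -> ACC=16 [depth=2]
Event 18 (EXEC): [IRQ0] PC=1: DEC 1 -> ACC=15 [depth=2]
Event 19 (EXEC): [IRQ0] PC=2: DEC 1 -> ACC=14 [depth=2]
Event 20 (EXEC): [IRQ0] PC=3: IRET -> resume IRQ0 at PC=2 (depth now 1) [depth=1]
Event 21 (EXEC): [IRQ0] PC=2: DEC 1 -> ACC=13 [depth=1]
Event 22 (EXEC): [IRQ0] PC=3: IRET -> resume MAIN at PC=2 (depth now 0) [depth=0]
Event 23 (INT 0): INT 0 arrives: push (MAIN, PC=2), enter IRQ0 at PC=0 (depth now 1) [depth=1]
Event 24 (EXEC): [IRQ0] PC=0: INC 4 -> ACC=17 [depth=1]
Event 25 (INT 0): INT 0 arrives: push (IRQ0, PC=1), enter IRQ0 at PC=0 (depth now 2) [depth=2]
Event 26 (EXEC): [IRQ0] PC=0: INC 4 -> ACC=21 [depth=2]
Event 27 (EXEC): [IRQ0] PC=1: DEC 1 -> ACC=20 [depth=2]
Event 28 (EXEC): [IRQ0] PC=2: DEC 1 -> ACC=19 [depth=2]
Event 29 (EXEC): [IRQ0] PC=3: IRET -> resume IRQ0 at PC=1 (depth now 1) [depth=1]
Event 30 (EXEC): [IRQ0] PC=1: DEC 1 -> ACC=18 [depth=1]
Event 31 (EXEC): [IRQ0] PC=2: DEC 1 -> ACC=17 [depth=1]
Event 32 (EXEC): [IRQ0] PC=3: IRET -> resume MAIN at PC=2 (depth now 0) [depth=0]
Event 33 (EXEC): [MAIN] PC=2: INC 2 -> ACC=19 [depth=0]
Event 34 (EXEC): [MAIN] PC=3: INC 1 -> ACC=20 [depth=0]
Event 35 (EXEC): [MAIN] PC=4: INC 5 -> ACC=25 [depth=0]
Event 36 (EXEC): [MAIN] PC=5: HALT [depth=0]
Max depth observed: 2

Answer: 2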